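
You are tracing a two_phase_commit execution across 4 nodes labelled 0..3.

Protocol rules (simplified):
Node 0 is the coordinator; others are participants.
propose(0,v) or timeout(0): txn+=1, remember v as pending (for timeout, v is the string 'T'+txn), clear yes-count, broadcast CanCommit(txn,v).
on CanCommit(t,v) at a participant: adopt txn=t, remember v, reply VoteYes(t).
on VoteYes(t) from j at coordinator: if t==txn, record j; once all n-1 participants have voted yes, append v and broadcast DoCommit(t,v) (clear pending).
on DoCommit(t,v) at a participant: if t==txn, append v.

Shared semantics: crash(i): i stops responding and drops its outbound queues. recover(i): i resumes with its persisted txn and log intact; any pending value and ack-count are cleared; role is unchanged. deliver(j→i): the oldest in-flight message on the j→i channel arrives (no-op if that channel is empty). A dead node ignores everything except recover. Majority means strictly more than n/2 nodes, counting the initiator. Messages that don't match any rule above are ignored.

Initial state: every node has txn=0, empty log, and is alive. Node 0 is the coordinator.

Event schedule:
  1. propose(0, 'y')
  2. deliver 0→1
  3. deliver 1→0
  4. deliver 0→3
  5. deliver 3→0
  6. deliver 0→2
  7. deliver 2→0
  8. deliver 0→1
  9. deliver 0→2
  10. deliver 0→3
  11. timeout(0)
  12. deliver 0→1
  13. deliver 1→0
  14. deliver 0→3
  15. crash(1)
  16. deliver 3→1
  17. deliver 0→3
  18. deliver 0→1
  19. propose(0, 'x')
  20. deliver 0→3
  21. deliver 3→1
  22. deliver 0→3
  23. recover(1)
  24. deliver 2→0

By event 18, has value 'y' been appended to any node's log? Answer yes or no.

after 1 — propose(0,'y'): n0:coor/t1/[-]
after 2 — deliver 0→1: n1:part/t1/[-]
after 3 — deliver 1→0: ·
after 4 — deliver 0→3: n3:part/t1/[-]
after 5 — deliver 3→0: ·
after 6 — deliver 0→2: n2:part/t1/[-]
after 7 — deliver 2→0: n0:coor/t1/[y]
after 8 — deliver 0→1: n1:part/t1/[y]
after 9 — deliver 0→2: n2:part/t1/[y]
after 10 — deliver 0→3: n3:part/t1/[y]
after 11 — timeout(0): n0:coor/t2/[y]
after 12 — deliver 0→1: n1:part/t2/[y]
after 13 — deliver 1→0: ·
after 14 — deliver 0→3: n3:part/t2/[y]
after 15 — crash(1): n1:✗part/t2/[y]
after 16 — deliver 3→1: ·
after 17 — deliver 0→3: ·
after 18 — deliver 0→1: ·

yes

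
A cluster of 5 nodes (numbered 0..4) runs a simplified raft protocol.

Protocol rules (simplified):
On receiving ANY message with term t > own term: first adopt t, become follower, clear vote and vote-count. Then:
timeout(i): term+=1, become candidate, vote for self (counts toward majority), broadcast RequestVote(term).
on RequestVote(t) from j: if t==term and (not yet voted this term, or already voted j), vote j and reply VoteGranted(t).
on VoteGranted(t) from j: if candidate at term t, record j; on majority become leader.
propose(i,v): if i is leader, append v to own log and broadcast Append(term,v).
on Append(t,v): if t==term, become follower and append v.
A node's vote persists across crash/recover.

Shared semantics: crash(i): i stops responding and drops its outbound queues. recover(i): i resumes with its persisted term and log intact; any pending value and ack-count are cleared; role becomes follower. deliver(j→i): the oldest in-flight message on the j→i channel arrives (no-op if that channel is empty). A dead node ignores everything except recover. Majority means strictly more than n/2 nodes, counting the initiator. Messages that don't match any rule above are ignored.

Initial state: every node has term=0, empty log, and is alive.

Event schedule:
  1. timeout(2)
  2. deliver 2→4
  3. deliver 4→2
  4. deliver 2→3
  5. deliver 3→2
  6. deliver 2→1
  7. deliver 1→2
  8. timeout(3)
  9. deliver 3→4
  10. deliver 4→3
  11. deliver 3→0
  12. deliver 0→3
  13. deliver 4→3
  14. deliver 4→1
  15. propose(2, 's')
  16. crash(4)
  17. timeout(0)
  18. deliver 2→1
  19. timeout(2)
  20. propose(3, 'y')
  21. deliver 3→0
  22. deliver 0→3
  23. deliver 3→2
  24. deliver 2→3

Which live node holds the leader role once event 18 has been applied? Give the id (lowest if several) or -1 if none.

2

[1] timeout(2) → N2(cand t1 [-])
[2] deliver 2→4 → N4(foll t1 [-])
[3] deliver 4→2 → ∅
[4] deliver 2→3 → N3(foll t1 [-])
[5] deliver 3→2 → N2(lead t1 [-])
[6] deliver 2→1 → N1(foll t1 [-])
[7] deliver 1→2 → ∅
[8] timeout(3) → N3(cand t2 [-])
[9] deliver 3→4 → N4(foll t2 [-])
[10] deliver 4→3 → ∅
[11] deliver 3→0 → N0(foll t2 [-])
[12] deliver 0→3 → N3(lead t2 [-])
[13] deliver 4→3 → ∅
[14] deliver 4→1 → ∅
[15] propose(2,'s') → N2(lead t1 [s])
[16] crash(4) → N4(✗foll t2 [-])
[17] timeout(0) → N0(cand t3 [-])
[18] deliver 2→1 → N1(foll t1 [s])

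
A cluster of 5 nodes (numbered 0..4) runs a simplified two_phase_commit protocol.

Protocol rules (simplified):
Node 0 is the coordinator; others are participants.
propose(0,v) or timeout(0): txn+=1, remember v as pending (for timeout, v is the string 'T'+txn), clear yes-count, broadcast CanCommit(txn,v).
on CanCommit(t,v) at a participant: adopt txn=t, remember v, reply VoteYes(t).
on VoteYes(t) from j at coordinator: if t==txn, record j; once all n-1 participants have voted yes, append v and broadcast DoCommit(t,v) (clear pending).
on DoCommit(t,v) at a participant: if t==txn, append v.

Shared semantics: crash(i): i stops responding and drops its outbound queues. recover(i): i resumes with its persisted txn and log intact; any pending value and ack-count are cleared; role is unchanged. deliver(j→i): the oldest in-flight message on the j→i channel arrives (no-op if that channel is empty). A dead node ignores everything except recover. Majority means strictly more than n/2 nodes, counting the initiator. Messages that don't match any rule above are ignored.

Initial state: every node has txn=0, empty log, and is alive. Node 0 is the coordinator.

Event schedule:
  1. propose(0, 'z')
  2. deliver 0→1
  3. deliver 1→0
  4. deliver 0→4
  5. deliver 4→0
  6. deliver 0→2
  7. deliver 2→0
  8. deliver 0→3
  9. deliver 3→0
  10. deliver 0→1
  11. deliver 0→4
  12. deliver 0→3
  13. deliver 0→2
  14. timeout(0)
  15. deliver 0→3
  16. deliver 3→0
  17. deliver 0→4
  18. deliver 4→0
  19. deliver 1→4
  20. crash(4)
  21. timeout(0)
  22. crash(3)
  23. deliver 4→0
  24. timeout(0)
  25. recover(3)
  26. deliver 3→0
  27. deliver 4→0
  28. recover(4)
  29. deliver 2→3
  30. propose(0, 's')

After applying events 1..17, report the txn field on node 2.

after 1 — propose(0,'z'): n0:coor/t1/[-]
after 2 — deliver 0→1: n1:part/t1/[-]
after 3 — deliver 1→0: ·
after 4 — deliver 0→4: n4:part/t1/[-]
after 5 — deliver 4→0: ·
after 6 — deliver 0→2: n2:part/t1/[-]
after 7 — deliver 2→0: ·
after 8 — deliver 0→3: n3:part/t1/[-]
after 9 — deliver 3→0: n0:coor/t1/[z]
after 10 — deliver 0→1: n1:part/t1/[z]
after 11 — deliver 0→4: n4:part/t1/[z]
after 12 — deliver 0→3: n3:part/t1/[z]
after 13 — deliver 0→2: n2:part/t1/[z]
after 14 — timeout(0): n0:coor/t2/[z]
after 15 — deliver 0→3: n3:part/t2/[z]
after 16 — deliver 3→0: ·
after 17 — deliver 0→4: n4:part/t2/[z]

1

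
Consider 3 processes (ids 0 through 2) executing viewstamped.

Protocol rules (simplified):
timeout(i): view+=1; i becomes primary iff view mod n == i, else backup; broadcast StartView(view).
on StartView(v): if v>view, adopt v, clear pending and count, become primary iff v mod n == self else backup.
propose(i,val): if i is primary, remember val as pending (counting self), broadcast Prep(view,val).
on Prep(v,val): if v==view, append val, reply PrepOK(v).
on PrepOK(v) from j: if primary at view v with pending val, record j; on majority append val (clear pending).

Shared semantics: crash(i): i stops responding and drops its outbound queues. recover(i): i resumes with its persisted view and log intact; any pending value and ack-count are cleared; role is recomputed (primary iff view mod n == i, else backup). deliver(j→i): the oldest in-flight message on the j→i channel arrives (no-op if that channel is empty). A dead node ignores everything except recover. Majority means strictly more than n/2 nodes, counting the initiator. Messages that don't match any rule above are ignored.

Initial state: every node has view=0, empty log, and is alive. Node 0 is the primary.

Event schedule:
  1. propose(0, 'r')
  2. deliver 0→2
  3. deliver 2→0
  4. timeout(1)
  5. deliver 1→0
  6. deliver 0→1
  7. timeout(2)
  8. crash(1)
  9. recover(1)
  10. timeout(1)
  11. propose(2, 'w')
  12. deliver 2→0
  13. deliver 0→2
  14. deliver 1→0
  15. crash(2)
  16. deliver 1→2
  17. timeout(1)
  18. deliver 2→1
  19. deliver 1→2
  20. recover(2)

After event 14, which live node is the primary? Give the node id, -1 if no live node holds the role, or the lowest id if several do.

-1

step 1 propose(0,'r'): —
step 2 deliver 0→2: 2={back,v=0,log=r}
step 3 deliver 2→0: 0={prim,v=0,log=r}
step 4 timeout(1): 1={prim,v=1,log=-}
step 5 deliver 1→0: 0={back,v=1,log=r}
step 6 deliver 0→1: —
step 7 timeout(2): 2={back,v=1,log=r}
step 8 crash(1): 1={✗prim,v=1,log=-}
step 9 recover(1): 1={prim,v=1,log=-}
step 10 timeout(1): 1={back,v=2,log=-}
step 11 propose(2,'w'): —
step 12 deliver 2→0: —
step 13 deliver 0→2: —
step 14 deliver 1→0: 0={back,v=2,log=r}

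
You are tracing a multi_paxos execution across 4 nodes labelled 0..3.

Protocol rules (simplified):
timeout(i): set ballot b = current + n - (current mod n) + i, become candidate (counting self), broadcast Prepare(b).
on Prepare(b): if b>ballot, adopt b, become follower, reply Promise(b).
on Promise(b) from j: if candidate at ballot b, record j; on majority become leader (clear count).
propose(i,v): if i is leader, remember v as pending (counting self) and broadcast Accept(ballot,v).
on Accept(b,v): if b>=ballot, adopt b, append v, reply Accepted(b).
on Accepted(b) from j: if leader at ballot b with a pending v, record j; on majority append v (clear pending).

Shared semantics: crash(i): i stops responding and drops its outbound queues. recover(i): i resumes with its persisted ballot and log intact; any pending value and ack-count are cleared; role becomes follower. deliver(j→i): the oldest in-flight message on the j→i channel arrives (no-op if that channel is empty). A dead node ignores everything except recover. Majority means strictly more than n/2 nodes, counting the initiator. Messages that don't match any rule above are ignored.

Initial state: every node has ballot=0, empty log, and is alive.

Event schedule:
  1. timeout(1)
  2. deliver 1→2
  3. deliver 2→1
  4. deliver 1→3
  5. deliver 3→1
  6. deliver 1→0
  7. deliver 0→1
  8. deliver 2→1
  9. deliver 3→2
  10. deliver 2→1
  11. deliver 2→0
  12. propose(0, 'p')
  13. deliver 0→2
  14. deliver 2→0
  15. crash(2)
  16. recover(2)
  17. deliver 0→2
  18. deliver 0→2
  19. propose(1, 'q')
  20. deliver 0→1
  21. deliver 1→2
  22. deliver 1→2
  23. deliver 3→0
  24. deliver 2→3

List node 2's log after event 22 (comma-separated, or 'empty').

1. timeout(1):  <1:cand b5 ->
2. deliver 1→2:  <2:foll b5 ->
3. deliver 2→1:  nop
4. deliver 1→3:  <3:foll b5 ->
5. deliver 3→1:  <1:lead b5 ->
6. deliver 1→0:  <0:foll b5 ->
7. deliver 0→1:  nop
8. deliver 2→1:  nop
9. deliver 3→2:  nop
10. deliver 2→1:  nop
11. deliver 2→0:  nop
12. propose(0,'p'):  nop
13. deliver 0→2:  nop
14. deliver 2→0:  nop
15. crash(2):  <2:✗foll b5 ->
16. recover(2):  <2:foll b5 ->
17. deliver 0→2:  nop
18. deliver 0→2:  nop
19. propose(1,'q'):  nop
20. deliver 0→1:  nop
21. deliver 1→2:  <2:foll b5 q>
22. deliver 1→2:  nop

q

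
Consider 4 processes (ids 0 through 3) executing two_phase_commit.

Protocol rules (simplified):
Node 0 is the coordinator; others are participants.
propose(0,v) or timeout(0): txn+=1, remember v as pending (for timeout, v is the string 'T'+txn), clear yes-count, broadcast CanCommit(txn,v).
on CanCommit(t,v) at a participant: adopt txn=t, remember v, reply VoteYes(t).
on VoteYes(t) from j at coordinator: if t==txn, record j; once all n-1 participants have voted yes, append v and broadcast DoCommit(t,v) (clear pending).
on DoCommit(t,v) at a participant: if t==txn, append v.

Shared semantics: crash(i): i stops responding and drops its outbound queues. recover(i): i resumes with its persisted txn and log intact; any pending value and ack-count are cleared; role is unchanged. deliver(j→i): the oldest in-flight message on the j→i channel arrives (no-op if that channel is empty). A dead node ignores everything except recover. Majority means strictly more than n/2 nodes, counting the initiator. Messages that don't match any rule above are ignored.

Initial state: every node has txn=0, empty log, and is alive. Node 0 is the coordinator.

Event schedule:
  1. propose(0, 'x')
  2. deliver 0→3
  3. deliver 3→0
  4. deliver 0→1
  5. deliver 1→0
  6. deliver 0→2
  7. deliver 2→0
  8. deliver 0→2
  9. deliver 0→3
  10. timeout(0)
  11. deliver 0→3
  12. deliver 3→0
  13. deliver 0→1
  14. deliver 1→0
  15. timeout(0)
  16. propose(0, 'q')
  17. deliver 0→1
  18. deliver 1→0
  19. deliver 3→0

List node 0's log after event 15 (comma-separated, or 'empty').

1. propose(0,'x'):  <0:coor t1 ->
2. deliver 0→3:  <3:part t1 ->
3. deliver 3→0:  nop
4. deliver 0→1:  <1:part t1 ->
5. deliver 1→0:  nop
6. deliver 0→2:  <2:part t1 ->
7. deliver 2→0:  <0:coor t1 x>
8. deliver 0→2:  <2:part t1 x>
9. deliver 0→3:  <3:part t1 x>
10. timeout(0):  <0:coor t2 x>
11. deliver 0→3:  <3:part t2 x>
12. deliver 3→0:  nop
13. deliver 0→1:  <1:part t1 x>
14. deliver 1→0:  nop
15. timeout(0):  <0:coor t3 x>

x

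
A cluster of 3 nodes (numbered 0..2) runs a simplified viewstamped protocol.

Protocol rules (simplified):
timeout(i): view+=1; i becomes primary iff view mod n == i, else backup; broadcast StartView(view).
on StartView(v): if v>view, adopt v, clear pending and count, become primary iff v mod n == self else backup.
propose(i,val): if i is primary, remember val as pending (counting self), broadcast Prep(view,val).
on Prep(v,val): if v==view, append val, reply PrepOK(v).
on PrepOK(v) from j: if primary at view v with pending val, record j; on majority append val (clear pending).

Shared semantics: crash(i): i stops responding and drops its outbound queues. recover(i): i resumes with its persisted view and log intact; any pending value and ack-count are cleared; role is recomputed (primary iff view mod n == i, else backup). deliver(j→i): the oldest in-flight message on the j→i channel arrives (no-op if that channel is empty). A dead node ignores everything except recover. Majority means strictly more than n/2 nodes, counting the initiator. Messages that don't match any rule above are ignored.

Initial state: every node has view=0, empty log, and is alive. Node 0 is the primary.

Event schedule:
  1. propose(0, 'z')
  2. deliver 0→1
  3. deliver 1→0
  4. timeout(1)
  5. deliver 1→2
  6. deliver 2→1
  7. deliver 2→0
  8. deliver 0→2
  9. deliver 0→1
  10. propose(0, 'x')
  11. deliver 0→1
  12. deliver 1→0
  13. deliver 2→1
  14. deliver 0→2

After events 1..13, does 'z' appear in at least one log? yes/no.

e1 propose(0,'z'): ·
e2 deliver 0→1: 1[back,v=0,z]
e3 deliver 1→0: 0[prim,v=0,z]
e4 timeout(1): 1[prim,v=1,z]
e5 deliver 1→2: 2[back,v=1,-]
e6 deliver 2→1: ·
e7 deliver 2→0: ·
e8 deliver 0→2: ·
e9 deliver 0→1: ·
e10 propose(0,'x'): ·
e11 deliver 0→1: ·
e12 deliver 1→0: 0[back,v=1,z]
e13 deliver 2→1: ·

yes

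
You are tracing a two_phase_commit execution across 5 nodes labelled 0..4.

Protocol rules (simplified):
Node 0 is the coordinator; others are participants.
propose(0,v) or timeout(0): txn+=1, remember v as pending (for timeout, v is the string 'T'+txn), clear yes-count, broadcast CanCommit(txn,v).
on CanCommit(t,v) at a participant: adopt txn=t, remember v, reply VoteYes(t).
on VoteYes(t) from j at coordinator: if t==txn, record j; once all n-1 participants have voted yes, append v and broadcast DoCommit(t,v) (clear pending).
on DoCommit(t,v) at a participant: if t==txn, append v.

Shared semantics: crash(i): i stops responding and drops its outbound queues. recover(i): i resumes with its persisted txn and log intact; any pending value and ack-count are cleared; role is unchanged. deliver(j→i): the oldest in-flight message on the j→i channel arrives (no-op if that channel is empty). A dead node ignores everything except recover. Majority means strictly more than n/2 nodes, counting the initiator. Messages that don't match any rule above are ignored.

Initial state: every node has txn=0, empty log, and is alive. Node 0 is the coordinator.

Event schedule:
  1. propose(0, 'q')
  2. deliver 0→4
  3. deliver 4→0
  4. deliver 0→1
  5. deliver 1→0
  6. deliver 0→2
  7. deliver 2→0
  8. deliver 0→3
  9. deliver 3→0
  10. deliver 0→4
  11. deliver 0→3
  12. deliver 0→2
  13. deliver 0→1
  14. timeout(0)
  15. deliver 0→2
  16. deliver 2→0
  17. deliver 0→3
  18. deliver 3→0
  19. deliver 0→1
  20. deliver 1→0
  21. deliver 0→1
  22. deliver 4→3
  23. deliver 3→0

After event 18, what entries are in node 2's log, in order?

q

after 1 — propose(0,'q'): n0:coor/t1/[-]
after 2 — deliver 0→4: n4:part/t1/[-]
after 3 — deliver 4→0: ·
after 4 — deliver 0→1: n1:part/t1/[-]
after 5 — deliver 1→0: ·
after 6 — deliver 0→2: n2:part/t1/[-]
after 7 — deliver 2→0: ·
after 8 — deliver 0→3: n3:part/t1/[-]
after 9 — deliver 3→0: n0:coor/t1/[q]
after 10 — deliver 0→4: n4:part/t1/[q]
after 11 — deliver 0→3: n3:part/t1/[q]
after 12 — deliver 0→2: n2:part/t1/[q]
after 13 — deliver 0→1: n1:part/t1/[q]
after 14 — timeout(0): n0:coor/t2/[q]
after 15 — deliver 0→2: n2:part/t2/[q]
after 16 — deliver 2→0: ·
after 17 — deliver 0→3: n3:part/t2/[q]
after 18 — deliver 3→0: ·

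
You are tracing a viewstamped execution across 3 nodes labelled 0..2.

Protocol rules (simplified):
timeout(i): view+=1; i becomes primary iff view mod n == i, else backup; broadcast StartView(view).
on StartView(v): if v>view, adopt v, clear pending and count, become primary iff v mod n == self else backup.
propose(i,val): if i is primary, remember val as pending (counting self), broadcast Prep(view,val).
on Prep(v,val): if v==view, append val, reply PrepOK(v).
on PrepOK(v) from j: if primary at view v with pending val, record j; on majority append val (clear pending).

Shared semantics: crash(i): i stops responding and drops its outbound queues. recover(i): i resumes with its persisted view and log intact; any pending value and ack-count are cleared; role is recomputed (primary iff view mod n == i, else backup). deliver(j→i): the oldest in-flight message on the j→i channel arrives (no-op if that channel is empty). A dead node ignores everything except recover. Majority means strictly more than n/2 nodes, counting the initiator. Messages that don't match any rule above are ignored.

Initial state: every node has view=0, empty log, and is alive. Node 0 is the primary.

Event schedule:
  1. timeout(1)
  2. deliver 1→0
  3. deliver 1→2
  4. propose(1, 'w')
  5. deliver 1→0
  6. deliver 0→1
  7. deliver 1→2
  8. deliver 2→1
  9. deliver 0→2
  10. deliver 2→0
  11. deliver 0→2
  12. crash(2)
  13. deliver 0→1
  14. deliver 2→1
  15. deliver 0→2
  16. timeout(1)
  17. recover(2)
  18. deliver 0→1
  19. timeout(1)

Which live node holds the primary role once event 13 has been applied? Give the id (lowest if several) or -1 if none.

[1] timeout(1) → N1(prim v1 [-])
[2] deliver 1→0 → N0(back v1 [-])
[3] deliver 1→2 → N2(back v1 [-])
[4] propose(1,'w') → ∅
[5] deliver 1→0 → N0(back v1 [w])
[6] deliver 0→1 → N1(prim v1 [w])
[7] deliver 1→2 → N2(back v1 [w])
[8] deliver 2→1 → ∅
[9] deliver 0→2 → ∅
[10] deliver 2→0 → ∅
[11] deliver 0→2 → ∅
[12] crash(2) → N2(✗back v1 [w])
[13] deliver 0→1 → ∅

1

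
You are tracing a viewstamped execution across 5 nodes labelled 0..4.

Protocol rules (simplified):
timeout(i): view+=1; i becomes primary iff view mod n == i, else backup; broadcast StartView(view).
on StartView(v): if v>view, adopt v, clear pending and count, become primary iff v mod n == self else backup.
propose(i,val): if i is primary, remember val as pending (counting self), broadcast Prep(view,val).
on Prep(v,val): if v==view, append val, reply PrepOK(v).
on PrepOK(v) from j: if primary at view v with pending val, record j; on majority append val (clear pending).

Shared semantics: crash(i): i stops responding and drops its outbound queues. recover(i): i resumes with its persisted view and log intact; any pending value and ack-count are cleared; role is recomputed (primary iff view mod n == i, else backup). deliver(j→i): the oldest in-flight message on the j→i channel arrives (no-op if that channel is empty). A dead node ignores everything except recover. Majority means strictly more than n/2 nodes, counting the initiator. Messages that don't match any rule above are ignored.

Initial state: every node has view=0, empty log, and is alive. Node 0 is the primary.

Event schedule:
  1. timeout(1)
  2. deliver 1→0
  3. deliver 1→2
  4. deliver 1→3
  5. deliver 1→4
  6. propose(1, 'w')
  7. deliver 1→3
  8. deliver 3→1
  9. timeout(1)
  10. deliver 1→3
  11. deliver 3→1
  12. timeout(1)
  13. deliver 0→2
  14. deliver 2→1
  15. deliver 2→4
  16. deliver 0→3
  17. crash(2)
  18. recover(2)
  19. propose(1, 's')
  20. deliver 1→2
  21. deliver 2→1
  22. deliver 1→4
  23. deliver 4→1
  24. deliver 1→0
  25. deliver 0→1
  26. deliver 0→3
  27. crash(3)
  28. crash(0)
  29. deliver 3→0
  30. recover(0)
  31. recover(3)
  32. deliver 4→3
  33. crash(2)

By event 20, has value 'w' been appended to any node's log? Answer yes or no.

yes

after 1 — timeout(1): n1:prim/v1/[-]
after 2 — deliver 1→0: n0:back/v1/[-]
after 3 — deliver 1→2: n2:back/v1/[-]
after 4 — deliver 1→3: n3:back/v1/[-]
after 5 — deliver 1→4: n4:back/v1/[-]
after 6 — propose(1,'w'): ·
after 7 — deliver 1→3: n3:back/v1/[w]
after 8 — deliver 3→1: ·
after 9 — timeout(1): n1:back/v2/[-]
after 10 — deliver 1→3: n3:back/v2/[w]
after 11 — deliver 3→1: ·
after 12 — timeout(1): n1:back/v3/[-]
after 13 — deliver 0→2: ·
after 14 — deliver 2→1: ·
after 15 — deliver 2→4: ·
after 16 — deliver 0→3: ·
after 17 — crash(2): n2:✗back/v1/[-]
after 18 — recover(2): n2:back/v1/[-]
after 19 — propose(1,'s'): ·
after 20 — deliver 1→2: n2:back/v1/[w]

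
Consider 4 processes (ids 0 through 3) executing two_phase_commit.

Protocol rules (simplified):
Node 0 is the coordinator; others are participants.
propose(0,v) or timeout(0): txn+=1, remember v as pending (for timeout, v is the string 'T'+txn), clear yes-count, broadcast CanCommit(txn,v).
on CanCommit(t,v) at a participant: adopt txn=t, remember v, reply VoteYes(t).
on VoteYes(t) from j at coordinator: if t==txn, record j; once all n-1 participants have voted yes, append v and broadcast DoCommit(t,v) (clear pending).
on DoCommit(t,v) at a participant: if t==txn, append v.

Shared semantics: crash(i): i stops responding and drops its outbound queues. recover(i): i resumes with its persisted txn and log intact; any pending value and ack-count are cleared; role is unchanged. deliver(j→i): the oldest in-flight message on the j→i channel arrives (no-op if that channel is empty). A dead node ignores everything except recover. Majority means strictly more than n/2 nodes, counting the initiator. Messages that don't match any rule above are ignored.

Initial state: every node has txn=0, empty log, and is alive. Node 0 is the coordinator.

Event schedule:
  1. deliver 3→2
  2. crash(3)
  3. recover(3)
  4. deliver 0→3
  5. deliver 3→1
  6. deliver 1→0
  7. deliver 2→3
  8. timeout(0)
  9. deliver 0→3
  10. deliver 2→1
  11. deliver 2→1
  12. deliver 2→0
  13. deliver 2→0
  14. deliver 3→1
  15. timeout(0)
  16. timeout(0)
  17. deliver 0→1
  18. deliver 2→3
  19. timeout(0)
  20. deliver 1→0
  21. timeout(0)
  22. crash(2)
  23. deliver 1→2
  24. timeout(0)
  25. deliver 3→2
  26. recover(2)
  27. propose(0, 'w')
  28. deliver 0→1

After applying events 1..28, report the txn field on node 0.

e1 deliver 3→2: ·
e2 crash(3): 3[✗part,t=0,-]
e3 recover(3): 3[part,t=0,-]
e4 deliver 0→3: ·
e5 deliver 3→1: ·
e6 deliver 1→0: ·
e7 deliver 2→3: ·
e8 timeout(0): 0[coor,t=1,-]
e9 deliver 0→3: 3[part,t=1,-]
e10 deliver 2→1: ·
e11 deliver 2→1: ·
e12 deliver 2→0: ·
e13 deliver 2→0: ·
e14 deliver 3→1: ·
e15 timeout(0): 0[coor,t=2,-]
e16 timeout(0): 0[coor,t=3,-]
e17 deliver 0→1: 1[part,t=1,-]
e18 deliver 2→3: ·
e19 timeout(0): 0[coor,t=4,-]
e20 deliver 1→0: ·
e21 timeout(0): 0[coor,t=5,-]
e22 crash(2): 2[✗part,t=0,-]
e23 deliver 1→2: ·
e24 timeout(0): 0[coor,t=6,-]
e25 deliver 3→2: ·
e26 recover(2): 2[part,t=0,-]
e27 propose(0,'w'): 0[coor,t=7,-]
e28 deliver 0→1: 1[part,t=2,-]

7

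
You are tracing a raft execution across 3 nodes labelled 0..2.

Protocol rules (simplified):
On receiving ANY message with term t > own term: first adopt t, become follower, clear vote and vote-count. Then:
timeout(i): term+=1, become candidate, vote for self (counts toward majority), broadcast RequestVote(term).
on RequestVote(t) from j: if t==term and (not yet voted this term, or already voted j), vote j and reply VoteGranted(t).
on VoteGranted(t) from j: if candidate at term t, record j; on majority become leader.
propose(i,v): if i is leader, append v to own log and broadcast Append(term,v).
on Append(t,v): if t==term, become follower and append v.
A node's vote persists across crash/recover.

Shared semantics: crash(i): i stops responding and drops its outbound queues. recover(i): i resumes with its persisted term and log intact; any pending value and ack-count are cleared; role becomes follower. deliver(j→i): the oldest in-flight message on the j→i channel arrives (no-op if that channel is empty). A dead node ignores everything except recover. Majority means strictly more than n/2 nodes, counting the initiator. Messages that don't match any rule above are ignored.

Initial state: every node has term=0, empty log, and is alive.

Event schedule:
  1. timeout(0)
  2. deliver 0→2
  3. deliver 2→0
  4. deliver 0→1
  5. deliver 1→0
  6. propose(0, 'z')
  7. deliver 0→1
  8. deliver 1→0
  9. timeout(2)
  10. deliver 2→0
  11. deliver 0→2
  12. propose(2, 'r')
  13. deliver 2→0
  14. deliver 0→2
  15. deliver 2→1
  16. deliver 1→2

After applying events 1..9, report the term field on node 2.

2

e1 timeout(0): 0[cand,t=1,-]
e2 deliver 0→2: 2[foll,t=1,-]
e3 deliver 2→0: 0[lead,t=1,-]
e4 deliver 0→1: 1[foll,t=1,-]
e5 deliver 1→0: ·
e6 propose(0,'z'): 0[lead,t=1,z]
e7 deliver 0→1: 1[foll,t=1,z]
e8 deliver 1→0: ·
e9 timeout(2): 2[cand,t=2,-]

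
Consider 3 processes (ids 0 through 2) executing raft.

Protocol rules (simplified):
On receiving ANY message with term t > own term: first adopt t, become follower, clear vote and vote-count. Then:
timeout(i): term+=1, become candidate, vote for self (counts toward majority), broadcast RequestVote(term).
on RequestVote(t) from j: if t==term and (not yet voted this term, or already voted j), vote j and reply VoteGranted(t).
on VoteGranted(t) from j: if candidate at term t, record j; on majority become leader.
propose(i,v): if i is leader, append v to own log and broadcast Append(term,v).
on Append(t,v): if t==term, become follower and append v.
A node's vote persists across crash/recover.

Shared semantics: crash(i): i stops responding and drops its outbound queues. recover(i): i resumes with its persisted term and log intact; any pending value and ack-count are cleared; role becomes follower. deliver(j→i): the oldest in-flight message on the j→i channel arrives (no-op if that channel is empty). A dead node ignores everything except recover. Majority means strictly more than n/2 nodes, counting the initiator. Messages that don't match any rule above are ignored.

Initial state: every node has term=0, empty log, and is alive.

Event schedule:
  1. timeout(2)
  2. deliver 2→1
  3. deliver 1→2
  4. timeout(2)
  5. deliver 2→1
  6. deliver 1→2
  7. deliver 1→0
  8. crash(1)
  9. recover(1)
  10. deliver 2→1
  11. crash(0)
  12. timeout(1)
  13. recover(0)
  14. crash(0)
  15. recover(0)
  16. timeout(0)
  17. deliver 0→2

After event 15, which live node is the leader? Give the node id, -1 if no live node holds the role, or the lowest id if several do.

after 1 — timeout(2): n2:cand/t1/[-]
after 2 — deliver 2→1: n1:foll/t1/[-]
after 3 — deliver 1→2: n2:lead/t1/[-]
after 4 — timeout(2): n2:cand/t2/[-]
after 5 — deliver 2→1: n1:foll/t2/[-]
after 6 — deliver 1→2: n2:lead/t2/[-]
after 7 — deliver 1→0: ·
after 8 — crash(1): n1:✗foll/t2/[-]
after 9 — recover(1): n1:foll/t2/[-]
after 10 — deliver 2→1: ·
after 11 — crash(0): n0:✗foll/t0/[-]
after 12 — timeout(1): n1:cand/t3/[-]
after 13 — recover(0): n0:foll/t0/[-]
after 14 — crash(0): n0:✗foll/t0/[-]
after 15 — recover(0): n0:foll/t0/[-]

2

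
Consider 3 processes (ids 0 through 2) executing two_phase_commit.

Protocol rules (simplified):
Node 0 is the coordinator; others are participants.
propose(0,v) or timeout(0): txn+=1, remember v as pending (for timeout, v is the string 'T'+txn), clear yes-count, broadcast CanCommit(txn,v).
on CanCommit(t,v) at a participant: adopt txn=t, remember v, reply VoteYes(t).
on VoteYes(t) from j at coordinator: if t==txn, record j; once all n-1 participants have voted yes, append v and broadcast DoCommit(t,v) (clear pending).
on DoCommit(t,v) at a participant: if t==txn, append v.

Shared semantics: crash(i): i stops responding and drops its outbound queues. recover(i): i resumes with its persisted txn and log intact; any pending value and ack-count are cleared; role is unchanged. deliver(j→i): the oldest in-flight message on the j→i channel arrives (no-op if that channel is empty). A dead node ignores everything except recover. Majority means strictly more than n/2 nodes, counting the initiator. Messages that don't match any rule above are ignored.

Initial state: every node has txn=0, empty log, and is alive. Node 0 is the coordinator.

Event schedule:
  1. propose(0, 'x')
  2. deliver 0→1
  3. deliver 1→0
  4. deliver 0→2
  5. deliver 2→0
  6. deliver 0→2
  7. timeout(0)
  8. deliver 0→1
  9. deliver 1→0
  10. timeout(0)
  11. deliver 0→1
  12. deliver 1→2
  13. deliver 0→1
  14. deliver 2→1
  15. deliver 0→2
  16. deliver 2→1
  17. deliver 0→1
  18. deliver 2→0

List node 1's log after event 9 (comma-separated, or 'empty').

[1] propose(0,'x') → N0(coor t1 [-])
[2] deliver 0→1 → N1(part t1 [-])
[3] deliver 1→0 → ∅
[4] deliver 0→2 → N2(part t1 [-])
[5] deliver 2→0 → N0(coor t1 [x])
[6] deliver 0→2 → N2(part t1 [x])
[7] timeout(0) → N0(coor t2 [x])
[8] deliver 0→1 → N1(part t1 [x])
[9] deliver 1→0 → ∅

x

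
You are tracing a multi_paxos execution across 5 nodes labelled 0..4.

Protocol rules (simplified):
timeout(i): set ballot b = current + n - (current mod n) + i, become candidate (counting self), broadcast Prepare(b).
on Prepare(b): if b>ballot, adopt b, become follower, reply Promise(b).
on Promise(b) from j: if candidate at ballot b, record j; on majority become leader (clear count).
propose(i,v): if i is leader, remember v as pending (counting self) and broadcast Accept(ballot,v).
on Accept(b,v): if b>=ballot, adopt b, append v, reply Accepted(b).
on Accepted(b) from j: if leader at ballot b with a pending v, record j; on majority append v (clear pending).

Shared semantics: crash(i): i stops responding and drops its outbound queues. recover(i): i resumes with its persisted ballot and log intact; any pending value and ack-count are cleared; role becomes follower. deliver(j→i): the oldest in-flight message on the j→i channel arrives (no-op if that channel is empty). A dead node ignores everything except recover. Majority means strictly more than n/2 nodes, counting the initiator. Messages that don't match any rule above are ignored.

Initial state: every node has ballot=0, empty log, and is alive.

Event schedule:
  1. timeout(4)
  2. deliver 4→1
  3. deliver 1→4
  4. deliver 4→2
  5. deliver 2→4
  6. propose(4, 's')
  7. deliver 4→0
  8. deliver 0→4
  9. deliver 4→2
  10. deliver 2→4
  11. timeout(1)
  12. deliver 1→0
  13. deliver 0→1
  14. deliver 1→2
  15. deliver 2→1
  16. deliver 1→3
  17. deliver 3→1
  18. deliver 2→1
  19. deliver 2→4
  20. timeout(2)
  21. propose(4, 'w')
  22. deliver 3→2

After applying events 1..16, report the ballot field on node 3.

11

e1 timeout(4): 4[cand,b=9,-]
e2 deliver 4→1: 1[foll,b=9,-]
e3 deliver 1→4: ·
e4 deliver 4→2: 2[foll,b=9,-]
e5 deliver 2→4: 4[lead,b=9,-]
e6 propose(4,'s'): ·
e7 deliver 4→0: 0[foll,b=9,-]
e8 deliver 0→4: ·
e9 deliver 4→2: 2[foll,b=9,s]
e10 deliver 2→4: ·
e11 timeout(1): 1[cand,b=11,-]
e12 deliver 1→0: 0[foll,b=11,-]
e13 deliver 0→1: ·
e14 deliver 1→2: 2[foll,b=11,s]
e15 deliver 2→1: 1[lead,b=11,-]
e16 deliver 1→3: 3[foll,b=11,-]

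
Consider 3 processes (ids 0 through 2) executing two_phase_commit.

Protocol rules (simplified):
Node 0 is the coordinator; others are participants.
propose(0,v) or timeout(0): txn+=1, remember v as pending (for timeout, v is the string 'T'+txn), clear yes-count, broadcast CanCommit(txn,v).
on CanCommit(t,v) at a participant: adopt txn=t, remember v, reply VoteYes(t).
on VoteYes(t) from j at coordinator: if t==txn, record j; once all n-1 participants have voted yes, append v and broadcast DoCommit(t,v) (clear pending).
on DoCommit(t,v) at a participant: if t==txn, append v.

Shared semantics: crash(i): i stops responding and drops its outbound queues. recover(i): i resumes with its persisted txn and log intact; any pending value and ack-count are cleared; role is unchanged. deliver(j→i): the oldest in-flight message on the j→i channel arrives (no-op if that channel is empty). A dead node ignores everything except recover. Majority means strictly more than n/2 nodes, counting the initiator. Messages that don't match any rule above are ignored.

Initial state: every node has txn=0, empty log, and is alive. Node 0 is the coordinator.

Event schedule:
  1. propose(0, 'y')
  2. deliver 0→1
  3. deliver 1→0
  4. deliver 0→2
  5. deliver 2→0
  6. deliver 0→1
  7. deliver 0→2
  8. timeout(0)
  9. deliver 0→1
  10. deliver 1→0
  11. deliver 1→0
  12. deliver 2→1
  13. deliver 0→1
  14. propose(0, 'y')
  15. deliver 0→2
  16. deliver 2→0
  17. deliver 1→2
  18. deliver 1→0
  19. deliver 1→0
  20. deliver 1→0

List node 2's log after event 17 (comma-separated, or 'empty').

e1 propose(0,'y'): 0[coor,t=1,-]
e2 deliver 0→1: 1[part,t=1,-]
e3 deliver 1→0: ·
e4 deliver 0→2: 2[part,t=1,-]
e5 deliver 2→0: 0[coor,t=1,y]
e6 deliver 0→1: 1[part,t=1,y]
e7 deliver 0→2: 2[part,t=1,y]
e8 timeout(0): 0[coor,t=2,y]
e9 deliver 0→1: 1[part,t=2,y]
e10 deliver 1→0: ·
e11 deliver 1→0: ·
e12 deliver 2→1: ·
e13 deliver 0→1: ·
e14 propose(0,'y'): 0[coor,t=3,y]
e15 deliver 0→2: 2[part,t=2,y]
e16 deliver 2→0: ·
e17 deliver 1→2: ·

y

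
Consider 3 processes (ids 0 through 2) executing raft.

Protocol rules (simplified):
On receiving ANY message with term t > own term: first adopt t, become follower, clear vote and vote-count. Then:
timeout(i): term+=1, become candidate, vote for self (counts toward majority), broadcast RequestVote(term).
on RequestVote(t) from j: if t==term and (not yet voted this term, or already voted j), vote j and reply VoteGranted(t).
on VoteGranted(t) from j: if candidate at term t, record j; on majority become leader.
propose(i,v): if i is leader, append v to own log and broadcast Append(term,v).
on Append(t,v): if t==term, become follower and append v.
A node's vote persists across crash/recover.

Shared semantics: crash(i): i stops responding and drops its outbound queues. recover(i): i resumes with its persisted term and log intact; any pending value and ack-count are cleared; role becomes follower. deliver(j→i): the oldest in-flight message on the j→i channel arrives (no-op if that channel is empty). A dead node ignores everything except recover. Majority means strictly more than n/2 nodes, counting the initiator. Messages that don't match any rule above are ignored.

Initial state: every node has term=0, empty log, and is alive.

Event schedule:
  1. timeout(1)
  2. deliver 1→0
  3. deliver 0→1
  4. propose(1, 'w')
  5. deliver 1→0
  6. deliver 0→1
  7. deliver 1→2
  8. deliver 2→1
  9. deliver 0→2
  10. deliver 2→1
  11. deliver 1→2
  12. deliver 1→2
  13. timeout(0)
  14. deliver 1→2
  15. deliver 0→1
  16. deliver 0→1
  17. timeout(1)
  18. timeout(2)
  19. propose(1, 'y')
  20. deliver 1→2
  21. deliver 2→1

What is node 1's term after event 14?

[1] timeout(1) → N1(cand t1 [-])
[2] deliver 1→0 → N0(foll t1 [-])
[3] deliver 0→1 → N1(lead t1 [-])
[4] propose(1,'w') → N1(lead t1 [w])
[5] deliver 1→0 → N0(foll t1 [w])
[6] deliver 0→1 → ∅
[7] deliver 1→2 → N2(foll t1 [-])
[8] deliver 2→1 → ∅
[9] deliver 0→2 → ∅
[10] deliver 2→1 → ∅
[11] deliver 1→2 → N2(foll t1 [w])
[12] deliver 1→2 → ∅
[13] timeout(0) → N0(cand t2 [w])
[14] deliver 1→2 → ∅

1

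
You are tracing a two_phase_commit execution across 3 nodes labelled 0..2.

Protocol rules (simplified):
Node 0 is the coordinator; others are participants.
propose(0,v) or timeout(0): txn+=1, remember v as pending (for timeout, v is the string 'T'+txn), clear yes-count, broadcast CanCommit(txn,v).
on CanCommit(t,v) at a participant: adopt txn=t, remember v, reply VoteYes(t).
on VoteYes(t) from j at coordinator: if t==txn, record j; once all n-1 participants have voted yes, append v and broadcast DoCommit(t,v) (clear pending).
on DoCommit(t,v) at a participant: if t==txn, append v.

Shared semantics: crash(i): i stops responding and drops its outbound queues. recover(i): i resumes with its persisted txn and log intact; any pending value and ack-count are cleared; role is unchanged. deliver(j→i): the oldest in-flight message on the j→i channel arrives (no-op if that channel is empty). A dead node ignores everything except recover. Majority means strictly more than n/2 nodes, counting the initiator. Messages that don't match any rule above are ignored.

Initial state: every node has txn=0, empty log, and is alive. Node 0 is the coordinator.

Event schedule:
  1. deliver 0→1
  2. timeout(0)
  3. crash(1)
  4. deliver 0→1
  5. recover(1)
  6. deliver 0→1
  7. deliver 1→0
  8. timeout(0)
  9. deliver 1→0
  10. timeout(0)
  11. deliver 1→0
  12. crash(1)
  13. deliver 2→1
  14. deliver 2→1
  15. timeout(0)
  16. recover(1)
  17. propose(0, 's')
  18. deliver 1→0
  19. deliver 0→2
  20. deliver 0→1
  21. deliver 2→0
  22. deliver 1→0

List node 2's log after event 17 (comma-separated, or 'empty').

empty

e1 deliver 0→1: ·
e2 timeout(0): 0[coor,t=1,-]
e3 crash(1): 1[✗part,t=0,-]
e4 deliver 0→1: ·
e5 recover(1): 1[part,t=0,-]
e6 deliver 0→1: 1[part,t=1,-]
e7 deliver 1→0: ·
e8 timeout(0): 0[coor,t=2,-]
e9 deliver 1→0: ·
e10 timeout(0): 0[coor,t=3,-]
e11 deliver 1→0: ·
e12 crash(1): 1[✗part,t=1,-]
e13 deliver 2→1: ·
e14 deliver 2→1: ·
e15 timeout(0): 0[coor,t=4,-]
e16 recover(1): 1[part,t=1,-]
e17 propose(0,'s'): 0[coor,t=5,-]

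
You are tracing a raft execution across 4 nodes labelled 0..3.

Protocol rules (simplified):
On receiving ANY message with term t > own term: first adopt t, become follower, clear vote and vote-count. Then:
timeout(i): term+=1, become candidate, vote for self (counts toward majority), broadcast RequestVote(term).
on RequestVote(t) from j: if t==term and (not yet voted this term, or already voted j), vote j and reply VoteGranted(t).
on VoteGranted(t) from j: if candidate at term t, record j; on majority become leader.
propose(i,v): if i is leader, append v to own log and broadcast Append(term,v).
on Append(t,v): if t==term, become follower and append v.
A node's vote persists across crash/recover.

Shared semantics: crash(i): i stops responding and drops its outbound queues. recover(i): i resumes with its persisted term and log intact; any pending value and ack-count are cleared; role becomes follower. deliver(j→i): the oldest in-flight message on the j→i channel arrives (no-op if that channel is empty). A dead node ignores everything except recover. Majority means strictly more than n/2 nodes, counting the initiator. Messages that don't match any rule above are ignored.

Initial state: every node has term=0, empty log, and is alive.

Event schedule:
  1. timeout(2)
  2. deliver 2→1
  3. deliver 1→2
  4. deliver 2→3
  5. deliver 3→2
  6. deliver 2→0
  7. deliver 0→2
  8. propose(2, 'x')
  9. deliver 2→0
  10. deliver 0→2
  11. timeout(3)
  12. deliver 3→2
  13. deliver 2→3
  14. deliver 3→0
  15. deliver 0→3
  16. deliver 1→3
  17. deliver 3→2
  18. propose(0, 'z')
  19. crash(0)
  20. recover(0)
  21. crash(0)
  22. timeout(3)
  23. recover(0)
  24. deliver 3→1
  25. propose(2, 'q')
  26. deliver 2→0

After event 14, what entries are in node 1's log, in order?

1. timeout(2):  <2:cand t1 ->
2. deliver 2→1:  <1:foll t1 ->
3. deliver 1→2:  nop
4. deliver 2→3:  <3:foll t1 ->
5. deliver 3→2:  <2:lead t1 ->
6. deliver 2→0:  <0:foll t1 ->
7. deliver 0→2:  nop
8. propose(2,'x'):  <2:lead t1 x>
9. deliver 2→0:  <0:foll t1 x>
10. deliver 0→2:  nop
11. timeout(3):  <3:cand t2 ->
12. deliver 3→2:  <2:foll t2 x>
13. deliver 2→3:  nop
14. deliver 3→0:  <0:foll t2 x>

empty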